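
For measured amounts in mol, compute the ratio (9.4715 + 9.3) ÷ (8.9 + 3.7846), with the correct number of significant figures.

9.4715 + 9.3 = 18.7715, limited to 1 d.p. → 3 s.f.; 8.9 + 3.7846 = 12.6846, limited to 1 d.p. → 3 s.f.
Carrying full precision, 18.7715 ÷ 12.6846 = 1.47986534853…; keep min(3, 3) = 3 s.f.
Rounded to 3 significant figures: 1.48.

1.48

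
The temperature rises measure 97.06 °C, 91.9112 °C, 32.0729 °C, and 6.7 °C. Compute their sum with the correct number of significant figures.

227.7 °C

97.06 °C + 91.9112 °C + 32.0729 °C + 6.7 °C = 227.7441 °C.
Addition/subtraction keeps the fewest decimal places: 97.06 → 2 decimal places, 91.9112 → 4 decimal places, 32.0729 → 4 decimal places, 6.7 → 1 decimal place; limit is 1.
Rounded to 1 decimal place: 227.7 °C.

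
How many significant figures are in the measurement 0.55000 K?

5

0.55000: leading zeros are not significant; trailing zeros after a decimal point are significant.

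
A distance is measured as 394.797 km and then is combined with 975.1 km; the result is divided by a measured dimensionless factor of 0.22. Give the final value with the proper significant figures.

394.797 km + 975.1 km = 1369.897 km; the sum is limited to 1 decimal place (5 s.f.).
Carrying full precision, 1369.897 ÷ 0.22 = 6226.80454545… km; 0.22 has 2 s.f., so the result keeps min(5, 2) = 2 s.f.
Rounded to 2 significant figures: 6.2 × 10^3 km.

6.2 × 10^3 km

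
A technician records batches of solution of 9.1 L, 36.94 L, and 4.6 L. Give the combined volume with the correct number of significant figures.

50.6 L

9.1 L + 36.94 L + 4.6 L = 50.64 L.
Addition/subtraction keeps the fewest decimal places: 9.1 → 1 decimal place, 36.94 → 2 decimal places, 4.6 → 1 decimal place; limit is 1.
Rounded to 1 decimal place: 50.6 L.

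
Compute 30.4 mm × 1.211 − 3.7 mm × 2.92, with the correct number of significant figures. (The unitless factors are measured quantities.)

26 mm

30.4 × 1.211 = 36.8144 → 36.8 mm (3 s.f., last digit at the 10^-1 place).
3.7 × 2.92 = 10.804 → 11 mm (2 s.f., last digit at the 10^0 place).
Difference: 26.0104 mm; keep the coarser place, 10^0.
Result: 26 mm.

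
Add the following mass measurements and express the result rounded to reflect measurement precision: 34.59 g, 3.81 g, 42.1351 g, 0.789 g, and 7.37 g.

34.59 g + 3.81 g + 42.1351 g + 0.789 g + 7.37 g = 88.6941 g.
Addition/subtraction keeps the fewest decimal places: 34.59 → 2 decimal places, 3.81 → 2 decimal places, 42.1351 → 4 decimal places, 0.789 → 3 decimal places, 7.37 → 2 decimal places; limit is 2.
Rounded to 2 decimal places: 88.69 g.

88.69 g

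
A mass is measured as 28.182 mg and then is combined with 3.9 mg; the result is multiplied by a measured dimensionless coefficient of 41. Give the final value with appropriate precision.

28.182 mg + 3.9 mg = 32.082 mg; the sum is limited to 1 decimal place (3 s.f.).
Carrying full precision, 32.082 × 41 = 1315.362 mg; 41 has 2 s.f., so the result keeps min(3, 2) = 2 s.f.
Rounded to 2 significant figures: 1.3 × 10³ mg.

1.3 × 10³ mg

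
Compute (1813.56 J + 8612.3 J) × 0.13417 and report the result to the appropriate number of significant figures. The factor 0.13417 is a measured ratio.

1398.8 J

1813.56 J + 8612.3 J = 10425.86 J; the sum is limited to 1 decimal place (6 s.f.).
Carrying full precision, 10425.86 × 0.13417 = 1398.8376362 J; 0.13417 has 5 s.f., so the result keeps min(6, 5) = 5 s.f.
Rounded to 5 significant figures: 1398.8 J.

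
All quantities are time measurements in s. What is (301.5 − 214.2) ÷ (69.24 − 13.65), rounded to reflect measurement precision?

1.57

301.5 − 214.2 = 87.3, limited to 1 d.p. → 3 s.f.; 69.24 − 13.65 = 55.59, limited to 2 d.p. → 4 s.f.
Carrying full precision, 87.3 ÷ 55.59 = 1.57042633567…; keep min(3, 4) = 3 s.f.
Rounded to 3 significant figures: 1.57.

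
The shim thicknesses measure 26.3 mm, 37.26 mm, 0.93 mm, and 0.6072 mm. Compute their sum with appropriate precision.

65.1 mm

26.3 mm + 37.26 mm + 0.93 mm + 0.6072 mm = 65.0972 mm.
Addition/subtraction keeps the fewest decimal places: 26.3 → 1 decimal place, 37.26 → 2 decimal places, 0.93 → 2 decimal places, 0.6072 → 4 decimal places; limit is 1.
Rounded to 1 decimal place: 65.1 mm.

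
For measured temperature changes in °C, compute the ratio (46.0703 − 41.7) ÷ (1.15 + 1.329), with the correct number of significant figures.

46.0703 − 41.7 = 4.3703, limited to 1 d.p. → 2 s.f.; 1.15 + 1.329 = 2.479, limited to 2 d.p. → 3 s.f.
Carrying full precision, 4.3703 ÷ 2.479 = 1.76292860024…; keep min(2, 3) = 2 s.f.
Rounded to 2 significant figures: 1.8.

1.8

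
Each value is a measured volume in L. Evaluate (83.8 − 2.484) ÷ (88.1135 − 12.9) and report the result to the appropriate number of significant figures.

83.8 − 2.484 = 81.316, limited to 1 d.p. → 3 s.f.; 88.1135 − 12.9 = 75.2135, limited to 1 d.p. → 3 s.f.
Carrying full precision, 81.316 ÷ 75.2135 = 1.08113570037…; keep min(3, 3) = 3 s.f.
Rounded to 3 significant figures: 1.08.

1.08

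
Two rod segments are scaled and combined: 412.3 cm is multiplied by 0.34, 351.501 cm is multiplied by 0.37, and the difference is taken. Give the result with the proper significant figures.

1 × 10¹ cm

412.3 × 0.34 = 140.182 → 1.4 × 10² cm (2 s.f., last digit at the 10^1 place).
351.501 × 0.37 = 130.05537 → 1.3 × 10² cm (2 s.f., last digit at the 10^1 place).
Difference: 10.12663 cm; keep the coarser place, 10^1.
Result: 1 × 10¹ cm.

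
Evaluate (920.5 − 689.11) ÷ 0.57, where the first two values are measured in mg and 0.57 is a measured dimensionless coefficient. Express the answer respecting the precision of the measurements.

920.5 mg − 689.11 mg = 231.39 mg; the difference is limited to 1 decimal place (4 s.f.).
Carrying full precision, 231.39 ÷ 0.57 = 405.947368421… mg; 0.57 has 2 s.f., so the result keeps min(4, 2) = 2 s.f.
Rounded to 2 significant figures: 4.1 × 10^2 mg.

4.1 × 10^2 mg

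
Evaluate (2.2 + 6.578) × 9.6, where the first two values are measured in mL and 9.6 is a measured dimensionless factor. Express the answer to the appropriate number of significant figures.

84 mL

2.2 mL + 6.578 mL = 8.778 mL; the sum is limited to 1 decimal place (2 s.f.).
Carrying full precision, 8.778 × 9.6 = 84.2688 mL; 9.6 has 2 s.f., so the result keeps min(2, 2) = 2 s.f.
Rounded to 2 significant figures: 84 mL.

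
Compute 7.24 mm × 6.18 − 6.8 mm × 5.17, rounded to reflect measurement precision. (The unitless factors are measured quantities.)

7.24 × 6.18 = 44.7432 → 44.7 mm (3 s.f., last digit at the 10^-1 place).
6.8 × 5.17 = 35.156 → 35 mm (2 s.f., last digit at the 10^0 place).
Difference: 9.5872 mm; keep the coarser place, 10^0.
Result: 1.0 × 10^1 mm.

1.0 × 10^1 mm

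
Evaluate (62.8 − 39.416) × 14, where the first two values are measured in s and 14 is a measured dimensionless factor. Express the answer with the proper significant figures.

62.8 s − 39.416 s = 23.384 s; the difference is limited to 1 decimal place (3 s.f.).
Carrying full precision, 23.384 × 14 = 327.376 s; 14 has 2 s.f., so the result keeps min(3, 2) = 2 s.f.
Rounded to 2 significant figures: 3.3 × 10^2 s.

3.3 × 10^2 s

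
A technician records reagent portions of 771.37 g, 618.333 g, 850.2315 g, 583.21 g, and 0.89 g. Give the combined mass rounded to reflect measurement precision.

771.37 g + 618.333 g + 850.2315 g + 583.21 g + 0.89 g = 2824.0345 g.
Addition/subtraction keeps the fewest decimal places: 771.37 → 2 decimal places, 618.333 → 3 decimal places, 850.2315 → 4 decimal places, 583.21 → 2 decimal places, 0.89 → 2 decimal places; limit is 2.
Rounded to 2 decimal places: 2824.03 g.

2824.03 g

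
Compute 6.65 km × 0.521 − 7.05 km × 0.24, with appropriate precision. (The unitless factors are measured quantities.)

1.8 km

6.65 × 0.521 = 3.46465 → 3.46 km (3 s.f., last digit at the 10^-2 place).
7.05 × 0.24 = 1.692 → 1.7 km (2 s.f., last digit at the 10^-1 place).
Difference: 1.77265 km; keep the coarser place, 10^-1.
Result: 1.8 km.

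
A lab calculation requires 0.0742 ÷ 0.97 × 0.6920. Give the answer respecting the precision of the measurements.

5.3 × 10^-2

0.0742 ÷ 0.97 × 0.6920 = 0.0529344329897…
Multiplication/division keeps the fewest significant figures: 0.0742 → 3 s.f., 0.97 → 2 s.f., 0.6920 → 4 s.f.; limit is 2.
Rounded to 2 significant figures: 5.3 × 10^-2.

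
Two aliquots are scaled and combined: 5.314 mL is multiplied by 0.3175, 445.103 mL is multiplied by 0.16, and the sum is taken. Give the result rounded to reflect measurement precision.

5.314 × 0.3175 = 1.687195 → 1.687 mL (4 s.f., last digit at the 10^-3 place).
445.103 × 0.16 = 71.21648 → 71 mL (2 s.f., last digit at the 10^0 place).
Sum: 72.903675 mL; keep the coarser place, 10^0.
Result: 73 mL.

73 mL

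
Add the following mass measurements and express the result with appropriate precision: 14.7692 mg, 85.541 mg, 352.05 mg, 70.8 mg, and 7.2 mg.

14.7692 mg + 85.541 mg + 352.05 mg + 70.8 mg + 7.2 mg = 530.3602 mg.
Addition/subtraction keeps the fewest decimal places: 14.7692 → 4 decimal places, 85.541 → 3 decimal places, 352.05 → 2 decimal places, 70.8 → 1 decimal place, 7.2 → 1 decimal place; limit is 1.
Rounded to 1 decimal place: 530.4 mg.

530.4 mg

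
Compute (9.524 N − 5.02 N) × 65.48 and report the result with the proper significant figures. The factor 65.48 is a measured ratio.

2.95 × 10^2 N

9.524 N − 5.02 N = 4.504 N; the difference is limited to 2 decimal places (3 s.f.).
Carrying full precision, 4.504 × 65.48 = 294.92192 N; 65.48 has 4 s.f., so the result keeps min(3, 4) = 3 s.f.
Rounded to 3 significant figures: 2.95 × 10^2 N.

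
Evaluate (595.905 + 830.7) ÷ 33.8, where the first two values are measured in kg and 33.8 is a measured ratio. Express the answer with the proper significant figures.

42.2 kg

595.905 kg + 830.7 kg = 1426.605 kg; the sum is limited to 1 decimal place (5 s.f.).
Carrying full precision, 1426.605 ÷ 33.8 = 42.2072485207… kg; 33.8 has 3 s.f., so the result keeps min(5, 3) = 3 s.f.
Rounded to 3 significant figures: 42.2 kg.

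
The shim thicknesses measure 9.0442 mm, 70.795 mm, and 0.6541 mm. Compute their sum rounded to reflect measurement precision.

80.493 mm

9.0442 mm + 70.795 mm + 0.6541 mm = 80.4933 mm.
Addition/subtraction keeps the fewest decimal places: 9.0442 → 4 decimal places, 70.795 → 3 decimal places, 0.6541 → 4 decimal places; limit is 3.
Rounded to 3 decimal places: 80.493 mm.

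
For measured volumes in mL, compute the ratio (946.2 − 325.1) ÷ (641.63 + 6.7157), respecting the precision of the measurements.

0.9580

946.2 − 325.1 = 621.1, limited to 1 d.p. → 4 s.f.; 641.63 + 6.7157 = 648.3457, limited to 2 d.p. → 5 s.f.
Carrying full precision, 621.1 ÷ 648.3457 = 0.957976585639…; keep min(4, 5) = 4 s.f.
Rounded to 4 significant figures: 0.9580.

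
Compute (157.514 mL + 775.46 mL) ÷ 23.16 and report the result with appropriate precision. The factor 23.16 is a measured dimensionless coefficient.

40.28 mL

157.514 mL + 775.46 mL = 932.974 mL; the sum is limited to 2 decimal places (5 s.f.).
Carrying full precision, 932.974 ÷ 23.16 = 40.283851468… mL; 23.16 has 4 s.f., so the result keeps min(5, 4) = 4 s.f.
Rounded to 4 significant figures: 40.28 mL.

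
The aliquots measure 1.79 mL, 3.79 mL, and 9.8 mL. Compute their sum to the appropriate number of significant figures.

1.79 mL + 3.79 mL + 9.8 mL = 15.38 mL.
Addition/subtraction keeps the fewest decimal places: 1.79 → 2 decimal places, 3.79 → 2 decimal places, 9.8 → 1 decimal place; limit is 1.
Rounded to 1 decimal place: 15.4 mL.

15.4 mL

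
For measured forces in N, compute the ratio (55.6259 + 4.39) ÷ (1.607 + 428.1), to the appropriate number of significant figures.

0.1397

55.6259 + 4.39 = 60.0159, limited to 2 d.p. → 4 s.f.; 1.607 + 428.1 = 429.707, limited to 1 d.p. → 4 s.f.
Carrying full precision, 60.0159 ÷ 429.707 = 0.139667028929…; keep min(4, 4) = 4 s.f.
Rounded to 4 significant figures: 0.1397.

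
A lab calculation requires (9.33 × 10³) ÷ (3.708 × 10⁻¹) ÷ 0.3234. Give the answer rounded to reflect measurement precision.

(9.33 × 10³) ÷ (3.708 × 10⁻¹) ÷ 0.3234 = 77803.9959732…
Multiplication/division keeps the fewest significant figures: 9.33 × 10³ → 3 s.f., 3.708 × 10⁻¹ → 4 s.f., 0.3234 → 4 s.f.; limit is 3.
Rounded to 3 significant figures: 7.78 × 10⁴.

7.78 × 10⁴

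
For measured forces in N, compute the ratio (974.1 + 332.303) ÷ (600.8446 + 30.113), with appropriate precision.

974.1 + 332.303 = 1306.403, limited to 1 d.p. → 5 s.f.; 600.8446 + 30.113 = 630.9576, limited to 3 d.p. → 6 s.f.
Carrying full precision, 1306.403 ÷ 630.9576 = 2.07050838281…; keep min(5, 6) = 5 s.f.
Rounded to 5 significant figures: 2.0705.

2.0705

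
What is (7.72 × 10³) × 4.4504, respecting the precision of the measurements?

(7.72 × 10³) × 4.4504 = 34357.088
Multiplication/division keeps the fewest significant figures: 7.72 × 10³ → 3 s.f., 4.4504 → 5 s.f.; limit is 3.
Rounded to 3 significant figures: 3.44 × 10⁴.

3.44 × 10⁴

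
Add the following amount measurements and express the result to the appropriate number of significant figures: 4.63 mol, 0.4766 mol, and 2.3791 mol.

4.63 mol + 0.4766 mol + 2.3791 mol = 7.4857 mol.
Addition/subtraction keeps the fewest decimal places: 4.63 → 2 decimal places, 0.4766 → 4 decimal places, 2.3791 → 4 decimal places; limit is 2.
Rounded to 2 decimal places: 7.49 mol.

7.49 mol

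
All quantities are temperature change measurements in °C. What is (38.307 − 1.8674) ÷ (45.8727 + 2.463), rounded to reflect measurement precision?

7.5389 × 10^-1

38.307 − 1.8674 = 36.4396, limited to 3 d.p. → 5 s.f.; 45.8727 + 2.463 = 48.3357, limited to 3 d.p. → 5 s.f.
Carrying full precision, 36.4396 ÷ 48.3357 = 0.75388584421…; keep min(5, 5) = 5 s.f.
Rounded to 5 significant figures: 7.5389 × 10^-1.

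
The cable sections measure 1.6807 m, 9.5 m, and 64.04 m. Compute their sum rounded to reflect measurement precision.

75.2 m

1.6807 m + 9.5 m + 64.04 m = 75.2207 m.
Addition/subtraction keeps the fewest decimal places: 1.6807 → 4 decimal places, 9.5 → 1 decimal place, 64.04 → 2 decimal places; limit is 1.
Rounded to 1 decimal place: 75.2 m.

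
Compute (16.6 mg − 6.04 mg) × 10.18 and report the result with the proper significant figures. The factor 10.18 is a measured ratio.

16.6 mg − 6.04 mg = 10.56 mg; the difference is limited to 1 decimal place (3 s.f.).
Carrying full precision, 10.56 × 10.18 = 107.5008 mg; 10.18 has 4 s.f., so the result keeps min(3, 4) = 3 s.f.
Rounded to 3 significant figures: 108 mg.

108 mg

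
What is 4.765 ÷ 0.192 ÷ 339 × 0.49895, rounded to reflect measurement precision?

0.0365

4.765 ÷ 0.192 ÷ 339 × 0.49895 = 0.0365274205691…
Multiplication/division keeps the fewest significant figures: 4.765 → 4 s.f., 0.192 → 3 s.f., 339 → 3 s.f., 0.49895 → 5 s.f.; limit is 3.
Rounded to 3 significant figures: 0.0365.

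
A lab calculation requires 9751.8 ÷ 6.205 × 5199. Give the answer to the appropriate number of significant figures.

9751.8 ÷ 6.205 × 5199 = 8170766.8332…
Multiplication/division keeps the fewest significant figures: 9751.8 → 5 s.f., 6.205 → 4 s.f., 5199 → 4 s.f.; limit is 4.
Rounded to 4 significant figures: 8.171 × 10⁶.

8.171 × 10⁶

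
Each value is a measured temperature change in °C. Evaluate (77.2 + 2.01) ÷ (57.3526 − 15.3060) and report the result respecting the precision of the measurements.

77.2 + 2.01 = 79.21, limited to 1 d.p. → 3 s.f.; 57.3526 − 15.3060 = 42.0466, limited to 4 d.p. → 6 s.f.
Carrying full precision, 79.21 ÷ 42.0466 = 1.883862191…; keep min(3, 6) = 3 s.f.
Rounded to 3 significant figures: 1.88.

1.88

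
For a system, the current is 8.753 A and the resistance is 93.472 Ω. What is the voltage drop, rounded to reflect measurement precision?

818.2 V

voltage drop = 8.753 A × 93.472 Ω = 818.160416 V.
8.753 has 4 significant figures; 93.472 has 5.
Division/multiplication keeps the fewest: 4 significant figures.
Rounded: 818.2 V.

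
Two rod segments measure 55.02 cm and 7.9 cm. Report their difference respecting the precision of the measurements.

55.02 cm − 7.9 cm = 47.12 cm.
Addition/subtraction keeps the fewest decimal places: 55.02 → 2 decimal places, 7.9 → 1 decimal place; limit is 1.
Rounded to 1 decimal place: 47.1 cm.

47.1 cm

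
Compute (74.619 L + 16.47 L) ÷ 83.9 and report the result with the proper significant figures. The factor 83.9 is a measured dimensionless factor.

1.09 L

74.619 L + 16.47 L = 91.089 L; the sum is limited to 2 decimal places (4 s.f.).
Carrying full precision, 91.089 ÷ 83.9 = 1.08568533969… L; 83.9 has 3 s.f., so the result keeps min(4, 3) = 3 s.f.
Rounded to 3 significant figures: 1.09 L.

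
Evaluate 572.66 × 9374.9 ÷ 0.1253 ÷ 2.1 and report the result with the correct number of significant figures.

2.0 × 10⁷

572.66 × 9374.9 ÷ 0.1253 ÷ 2.1 = 20402957.6027…
Multiplication/division keeps the fewest significant figures: 572.66 → 5 s.f., 9374.9 → 5 s.f., 0.1253 → 4 s.f., 2.1 → 2 s.f.; limit is 2.
Rounded to 2 significant figures: 2.0 × 10⁷.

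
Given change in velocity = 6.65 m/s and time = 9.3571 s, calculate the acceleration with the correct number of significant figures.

0.711 m/s²

acceleration = 6.65 m/s ÷ 9.3571 s = 0.710690277971… m/s².
6.65 has 3 significant figures; 9.3571 has 5.
Division/multiplication keeps the fewest: 3 significant figures.
Rounded: 0.711 m/s².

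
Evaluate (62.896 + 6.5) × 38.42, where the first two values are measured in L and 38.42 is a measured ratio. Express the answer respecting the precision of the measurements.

62.896 L + 6.5 L = 69.396 L; the sum is limited to 1 decimal place (3 s.f.).
Carrying full precision, 69.396 × 38.42 = 2666.19432 L; 38.42 has 4 s.f., so the result keeps min(3, 4) = 3 s.f.
Rounded to 3 significant figures: 2.67 × 10^3 L.

2.67 × 10^3 L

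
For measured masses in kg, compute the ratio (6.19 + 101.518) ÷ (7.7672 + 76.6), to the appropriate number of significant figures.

1.28

6.19 + 101.518 = 107.708, limited to 2 d.p. → 5 s.f.; 7.7672 + 76.6 = 84.3672, limited to 1 d.p. → 3 s.f.
Carrying full precision, 107.708 ÷ 84.3672 = 1.27665727913…; keep min(5, 3) = 3 s.f.
Rounded to 3 significant figures: 1.28.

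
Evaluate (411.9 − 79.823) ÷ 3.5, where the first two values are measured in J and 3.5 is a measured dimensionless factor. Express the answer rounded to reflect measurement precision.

411.9 J − 79.823 J = 332.077 J; the difference is limited to 1 decimal place (4 s.f.).
Carrying full precision, 332.077 ÷ 3.5 = 94.8791428571… J; 3.5 has 2 s.f., so the result keeps min(4, 2) = 2 s.f.
Rounded to 2 significant figures: 95 J.

95 J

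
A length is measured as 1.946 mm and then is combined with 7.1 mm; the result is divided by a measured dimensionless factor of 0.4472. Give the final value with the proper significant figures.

2.0 × 10¹ mm

1.946 mm + 7.1 mm = 9.046 mm; the sum is limited to 1 decimal place (2 s.f.).
Carrying full precision, 9.046 ÷ 0.4472 = 20.2280858676… mm; 0.4472 has 4 s.f., so the result keeps min(2, 4) = 2 s.f.
Rounded to 2 significant figures: 2.0 × 10¹ mm.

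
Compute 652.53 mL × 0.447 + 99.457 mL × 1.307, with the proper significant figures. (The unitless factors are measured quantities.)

652.53 × 0.447 = 291.68091 → 292 mL (3 s.f., last digit at the 10^0 place).
99.457 × 1.307 = 129.990299 → 130.0 mL (4 s.f., last digit at the 10^-1 place).
Sum: 421.671209 mL; keep the coarser place, 10^0.
Result: 422 mL.

422 mL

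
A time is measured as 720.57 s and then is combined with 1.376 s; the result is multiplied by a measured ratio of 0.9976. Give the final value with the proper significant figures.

720.2 s

720.57 s + 1.376 s = 721.946 s; the sum is limited to 2 decimal places (5 s.f.).
Carrying full precision, 721.946 × 0.9976 = 720.2133296 s; 0.9976 has 4 s.f., so the result keeps min(5, 4) = 4 s.f.
Rounded to 4 significant figures: 720.2 s.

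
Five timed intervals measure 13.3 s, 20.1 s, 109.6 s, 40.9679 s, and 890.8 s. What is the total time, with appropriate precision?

13.3 s + 20.1 s + 109.6 s + 40.9679 s + 890.8 s = 1074.7679 s.
Addition/subtraction keeps the fewest decimal places: 13.3 → 1 decimal place, 20.1 → 1 decimal place, 109.6 → 1 decimal place, 40.9679 → 4 decimal places, 890.8 → 1 decimal place; limit is 1.
Rounded to 1 decimal place: 1.0748 × 10^3 s.

1.0748 × 10^3 s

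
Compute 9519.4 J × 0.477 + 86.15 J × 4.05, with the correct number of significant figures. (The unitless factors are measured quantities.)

4.89 × 10^3 J

9519.4 × 0.477 = 4540.7538 → 4.54 × 10^3 J (3 s.f., last digit at the 10^1 place).
86.15 × 4.05 = 348.9075 → 349 J (3 s.f., last digit at the 10^0 place).
Sum: 4889.6613 J; keep the coarser place, 10^1.
Result: 4.89 × 10^3 J.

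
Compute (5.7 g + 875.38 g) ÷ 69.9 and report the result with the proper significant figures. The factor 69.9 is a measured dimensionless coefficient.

12.6 g

5.7 g + 875.38 g = 881.08 g; the sum is limited to 1 decimal place (4 s.f.).
Carrying full precision, 881.08 ÷ 69.9 = 12.6048640916… g; 69.9 has 3 s.f., so the result keeps min(4, 3) = 3 s.f.
Rounded to 3 significant figures: 12.6 g.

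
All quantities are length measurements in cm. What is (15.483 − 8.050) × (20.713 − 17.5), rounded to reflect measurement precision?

15.483 − 8.050 = 7.433, limited to 3 d.p. → 4 s.f.; 20.713 − 17.5 = 3.213, limited to 1 d.p. → 2 s.f.
Carrying full precision, 7.433 × 3.213 = 23.882229; keep min(4, 2) = 2 s.f.
Rounded to 2 significant figures: 24 cm².

24 cm²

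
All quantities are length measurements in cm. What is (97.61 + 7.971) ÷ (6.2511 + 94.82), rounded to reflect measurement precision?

97.61 + 7.971 = 105.581, limited to 2 d.p. → 5 s.f.; 6.2511 + 94.82 = 101.0711, limited to 2 d.p. → 5 s.f.
Carrying full precision, 105.581 ÷ 101.0711 = 1.04462106379…; keep min(5, 5) = 5 s.f.
Rounded to 5 significant figures: 1.0446.

1.0446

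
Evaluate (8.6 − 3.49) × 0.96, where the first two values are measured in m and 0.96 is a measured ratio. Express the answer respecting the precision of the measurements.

4.9 m

8.6 m − 3.49 m = 5.11 m; the difference is limited to 1 decimal place (2 s.f.).
Carrying full precision, 5.11 × 0.96 = 4.9056 m; 0.96 has 2 s.f., so the result keeps min(2, 2) = 2 s.f.
Rounded to 2 significant figures: 4.9 m.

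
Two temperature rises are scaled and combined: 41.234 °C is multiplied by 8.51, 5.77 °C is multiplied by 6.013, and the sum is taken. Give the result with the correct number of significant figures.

41.234 × 8.51 = 350.90134 → 351 °C (3 s.f., last digit at the 10^0 place).
5.77 × 6.013 = 34.69501 → 34.7 °C (3 s.f., last digit at the 10^-1 place).
Sum: 385.59635 °C; keep the coarser place, 10^0.
Result: 386 °C.

386 °C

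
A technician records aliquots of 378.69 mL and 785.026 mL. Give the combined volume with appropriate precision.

1163.72 mL

378.69 mL + 785.026 mL = 1163.716 mL.
Addition/subtraction keeps the fewest decimal places: 378.69 → 2 decimal places, 785.026 → 3 decimal places; limit is 2.
Rounded to 2 decimal places: 1163.72 mL.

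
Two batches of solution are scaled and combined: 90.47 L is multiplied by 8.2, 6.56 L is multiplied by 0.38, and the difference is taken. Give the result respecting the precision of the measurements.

90.47 × 8.2 = 741.854 → 7.4 × 10² L (2 s.f., last digit at the 10^1 place).
6.56 × 0.38 = 2.4928 → 2.5 L (2 s.f., last digit at the 10^-1 place).
Difference: 739.3612 L; keep the coarser place, 10^1.
Result: 7.4 × 10² L.

7.4 × 10² L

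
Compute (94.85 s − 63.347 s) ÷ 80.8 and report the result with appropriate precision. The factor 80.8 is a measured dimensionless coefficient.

3.90 × 10⁻¹ s

94.85 s − 63.347 s = 31.503 s; the difference is limited to 2 decimal places (4 s.f.).
Carrying full precision, 31.503 ÷ 80.8 = 0.389888613861… s; 80.8 has 3 s.f., so the result keeps min(4, 3) = 3 s.f.
Rounded to 3 significant figures: 3.90 × 10⁻¹ s.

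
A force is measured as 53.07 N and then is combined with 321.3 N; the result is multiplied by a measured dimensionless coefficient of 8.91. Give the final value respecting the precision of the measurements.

53.07 N + 321.3 N = 374.37 N; the sum is limited to 1 decimal place (4 s.f.).
Carrying full precision, 374.37 × 8.91 = 3335.6367 N; 8.91 has 3 s.f., so the result keeps min(4, 3) = 3 s.f.
Rounded to 3 significant figures: 3.34 × 10^3 N.

3.34 × 10^3 N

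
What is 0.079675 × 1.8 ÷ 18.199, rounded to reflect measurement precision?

0.0079

0.079675 × 1.8 ÷ 18.199 = 0.00788037804275…
Multiplication/division keeps the fewest significant figures: 0.079675 → 5 s.f., 1.8 → 2 s.f., 18.199 → 5 s.f.; limit is 2.
Rounded to 2 significant figures: 0.0079.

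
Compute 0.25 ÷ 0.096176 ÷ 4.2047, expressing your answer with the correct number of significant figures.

6.2 × 10⁻¹

0.25 ÷ 0.096176 ÷ 4.2047 = 0.618213213306…
Multiplication/division keeps the fewest significant figures: 0.25 → 2 s.f., 0.096176 → 5 s.f., 4.2047 → 5 s.f.; limit is 2.
Rounded to 2 significant figures: 6.2 × 10⁻¹.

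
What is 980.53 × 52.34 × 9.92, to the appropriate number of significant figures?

5.09 × 10⁵

980.53 × 52.34 × 9.92 = 509103.726784
Multiplication/division keeps the fewest significant figures: 980.53 → 5 s.f., 52.34 → 4 s.f., 9.92 → 3 s.f.; limit is 3.
Rounded to 3 significant figures: 5.09 × 10⁵.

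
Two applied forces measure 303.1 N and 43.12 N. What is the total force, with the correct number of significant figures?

346.2 N

303.1 N + 43.12 N = 346.22 N.
Addition/subtraction keeps the fewest decimal places: 303.1 → 1 decimal place, 43.12 → 2 decimal places; limit is 1.
Rounded to 1 decimal place: 346.2 N.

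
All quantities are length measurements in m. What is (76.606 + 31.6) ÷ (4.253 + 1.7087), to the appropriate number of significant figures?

18.15

76.606 + 31.6 = 108.206, limited to 1 d.p. → 4 s.f.; 4.253 + 1.7087 = 5.9617, limited to 3 d.p. → 4 s.f.
Carrying full precision, 108.206 ÷ 5.9617 = 18.1501920593…; keep min(4, 4) = 4 s.f.
Rounded to 4 significant figures: 18.15.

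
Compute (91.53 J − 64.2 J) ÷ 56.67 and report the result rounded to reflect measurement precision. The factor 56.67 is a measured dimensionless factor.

91.53 J − 64.2 J = 27.33 J; the difference is limited to 1 decimal place (3 s.f.).
Carrying full precision, 27.33 ÷ 56.67 = 0.482265749074… J; 56.67 has 4 s.f., so the result keeps min(3, 4) = 3 s.f.
Rounded to 3 significant figures: 0.482 J.

0.482 J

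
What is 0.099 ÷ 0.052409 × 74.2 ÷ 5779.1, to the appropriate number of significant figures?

0.099 ÷ 0.052409 × 74.2 ÷ 5779.1 = 0.0242534216594…
Multiplication/division keeps the fewest significant figures: 0.099 → 2 s.f., 0.052409 → 5 s.f., 74.2 → 3 s.f., 5779.1 → 5 s.f.; limit is 2.
Rounded to 2 significant figures: 0.024.

0.024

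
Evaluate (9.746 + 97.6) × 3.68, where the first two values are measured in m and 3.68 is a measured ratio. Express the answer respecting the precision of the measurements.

9.746 m + 97.6 m = 107.346 m; the sum is limited to 1 decimal place (4 s.f.).
Carrying full precision, 107.346 × 3.68 = 395.03328 m; 3.68 has 3 s.f., so the result keeps min(4, 3) = 3 s.f.
Rounded to 3 significant figures: 395 m.

395 m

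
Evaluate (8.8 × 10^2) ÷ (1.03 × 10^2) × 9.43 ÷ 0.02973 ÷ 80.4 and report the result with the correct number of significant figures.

34

(8.8 × 10^2) ÷ (1.03 × 10^2) × 9.43 ÷ 0.02973 ÷ 80.4 = 33.7059197333…
Multiplication/division keeps the fewest significant figures: 8.8 × 10^2 → 2 s.f., 1.03 × 10^2 → 3 s.f., 9.43 → 3 s.f., 0.02973 → 4 s.f., 80.4 → 3 s.f.; limit is 2.
Rounded to 2 significant figures: 34.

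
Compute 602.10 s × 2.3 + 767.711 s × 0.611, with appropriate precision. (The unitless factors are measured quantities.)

1.9 × 10^3 s

602.10 × 2.3 = 1384.83 → 1.4 × 10^3 s (2 s.f., last digit at the 10^2 place).
767.711 × 0.611 = 469.071421 → 469 s (3 s.f., last digit at the 10^0 place).
Sum: 1853.901421 s; keep the coarser place, 10^2.
Result: 1.9 × 10^3 s.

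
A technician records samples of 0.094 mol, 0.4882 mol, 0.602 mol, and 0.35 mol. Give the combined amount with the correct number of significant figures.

0.094 mol + 0.4882 mol + 0.602 mol + 0.35 mol = 1.5342 mol.
Addition/subtraction keeps the fewest decimal places: 0.094 → 3 decimal places, 0.4882 → 4 decimal places, 0.602 → 3 decimal places, 0.35 → 2 decimal places; limit is 2.
Rounded to 2 decimal places: 1.53 mol.

1.53 mol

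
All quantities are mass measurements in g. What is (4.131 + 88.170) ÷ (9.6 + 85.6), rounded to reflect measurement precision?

9.70 × 10^-1

4.131 + 88.170 = 92.301, limited to 3 d.p. → 5 s.f.; 9.6 + 85.6 = 95.2, limited to 1 d.p. → 3 s.f.
Carrying full precision, 92.301 ÷ 95.2 = 0.969548319328…; keep min(5, 3) = 3 s.f.
Rounded to 3 significant figures: 9.70 × 10^-1.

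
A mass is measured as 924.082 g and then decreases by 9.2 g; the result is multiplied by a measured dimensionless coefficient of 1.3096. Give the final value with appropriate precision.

924.082 g − 9.2 g = 914.882 g; the difference is limited to 1 decimal place (4 s.f.).
Carrying full precision, 914.882 × 1.3096 = 1198.1294672 g; 1.3096 has 5 s.f., so the result keeps min(4, 5) = 4 s.f.
Rounded to 4 significant figures: 1198 g.

1198 g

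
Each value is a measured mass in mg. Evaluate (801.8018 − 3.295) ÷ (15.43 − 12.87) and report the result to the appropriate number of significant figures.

801.8018 − 3.295 = 798.5068, limited to 3 d.p. → 6 s.f.; 15.43 − 12.87 = 2.56, limited to 2 d.p. → 3 s.f.
Carrying full precision, 798.5068 ÷ 2.56 = 311.91671875; keep min(6, 3) = 3 s.f.
Rounded to 3 significant figures: 312.

312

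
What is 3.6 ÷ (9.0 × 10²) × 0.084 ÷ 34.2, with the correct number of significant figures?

3.6 ÷ (9.0 × 10²) × 0.084 ÷ 34.2 = 0.00000982456140351…
Multiplication/division keeps the fewest significant figures: 3.6 → 2 s.f., 9.0 × 10² → 2 s.f., 0.084 → 2 s.f., 34.2 → 3 s.f.; limit is 2.
Rounded to 2 significant figures: 9.8 × 10⁻⁶.

9.8 × 10⁻⁶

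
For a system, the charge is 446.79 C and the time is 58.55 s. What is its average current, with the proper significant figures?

average current = 446.79 C ÷ 58.55 s = 7.63091374893… A.
446.79 has 5 significant figures; 58.55 has 4.
Division/multiplication keeps the fewest: 4 significant figures.
Rounded: 7.631 A.

7.631 A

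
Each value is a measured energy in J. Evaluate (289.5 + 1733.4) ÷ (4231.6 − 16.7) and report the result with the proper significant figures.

289.5 + 1733.4 = 2022.9, limited to 1 d.p. → 5 s.f.; 4231.6 − 16.7 = 4214.9, limited to 1 d.p. → 5 s.f.
Carrying full precision, 2022.9 ÷ 4214.9 = 0.479940212105…; keep min(5, 5) = 5 s.f.
Rounded to 5 significant figures: 0.47994.

0.47994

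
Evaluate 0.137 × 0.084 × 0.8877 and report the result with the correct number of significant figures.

0.010

0.137 × 0.084 × 0.8877 = 0.0102156516
Multiplication/division keeps the fewest significant figures: 0.137 → 3 s.f., 0.084 → 2 s.f., 0.8877 → 4 s.f.; limit is 2.
Rounded to 2 significant figures: 0.010.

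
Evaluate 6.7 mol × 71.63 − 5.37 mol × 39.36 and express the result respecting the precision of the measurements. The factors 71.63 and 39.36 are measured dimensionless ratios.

2.7 × 10² mol

6.7 × 71.63 = 479.921 → 4.8 × 10² mol (2 s.f., last digit at the 10^1 place).
5.37 × 39.36 = 211.3632 → 211 mol (3 s.f., last digit at the 10^0 place).
Difference: 268.5578 mol; keep the coarser place, 10^1.
Result: 2.7 × 10² mol.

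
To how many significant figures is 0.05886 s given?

0.05886: leading zeros are not significant.

4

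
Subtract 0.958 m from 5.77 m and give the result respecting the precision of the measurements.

5.77 m − 0.958 m = 4.812 m.
Addition/subtraction keeps the fewest decimal places: 5.77 → 2 decimal places, 0.958 → 3 decimal places; limit is 2.
Rounded to 2 decimal places: 4.81 m.

4.81 m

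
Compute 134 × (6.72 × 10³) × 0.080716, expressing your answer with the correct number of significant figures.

7.27 × 10⁴

134 × (6.72 × 10³) × 0.080716 = 72683.14368
Multiplication/division keeps the fewest significant figures: 134 → 3 s.f., 6.72 × 10³ → 3 s.f., 0.080716 → 5 s.f.; limit is 3.
Rounded to 3 significant figures: 7.27 × 10⁴.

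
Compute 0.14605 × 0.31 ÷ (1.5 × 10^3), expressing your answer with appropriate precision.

3.0 × 10^-5

0.14605 × 0.31 ÷ (1.5 × 10^3) = 0.0000301836666667…
Multiplication/division keeps the fewest significant figures: 0.14605 → 5 s.f., 0.31 → 2 s.f., 1.5 × 10^3 → 2 s.f.; limit is 2.
Rounded to 2 significant figures: 3.0 × 10^-5.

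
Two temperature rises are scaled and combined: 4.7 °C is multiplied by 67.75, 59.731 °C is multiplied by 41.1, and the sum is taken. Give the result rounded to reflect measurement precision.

4.7 × 67.75 = 318.425 → 3.2 × 10^2 °C (2 s.f., last digit at the 10^1 place).
59.731 × 41.1 = 2454.9441 → 2.45 × 10^3 °C (3 s.f., last digit at the 10^1 place).
Sum: 2773.3691 °C; keep the coarser place, 10^1.
Result: 2.77 × 10^3 °C.

2.77 × 10^3 °C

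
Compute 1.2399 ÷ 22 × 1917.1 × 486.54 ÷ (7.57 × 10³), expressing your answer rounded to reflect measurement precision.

1.2399 ÷ 22 × 1917.1 × 486.54 ÷ (7.57 × 10³) = 6.94434706123…
Multiplication/division keeps the fewest significant figures: 1.2399 → 5 s.f., 22 → 2 s.f., 1917.1 → 5 s.f., 486.54 → 5 s.f., 7.57 × 10³ → 3 s.f.; limit is 2.
Rounded to 2 significant figures: 6.9.

6.9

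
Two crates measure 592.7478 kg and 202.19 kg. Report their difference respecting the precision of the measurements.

592.7478 kg − 202.19 kg = 390.5578 kg.
Addition/subtraction keeps the fewest decimal places: 592.7478 → 4 decimal places, 202.19 → 2 decimal places; limit is 2.
Rounded to 2 decimal places: 3.9056 × 10² kg.

3.9056 × 10² kg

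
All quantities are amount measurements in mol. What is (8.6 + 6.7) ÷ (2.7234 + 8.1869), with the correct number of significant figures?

8.6 + 6.7 = 15.3, limited to 1 d.p. → 3 s.f.; 2.7234 + 8.1869 = 10.9103, limited to 4 d.p. → 6 s.f.
Carrying full precision, 15.3 ÷ 10.9103 = 1.40234457348…; keep min(3, 6) = 3 s.f.
Rounded to 3 significant figures: 1.40.

1.40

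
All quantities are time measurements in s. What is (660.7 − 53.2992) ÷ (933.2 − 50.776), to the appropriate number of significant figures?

660.7 − 53.2992 = 607.4008, limited to 1 d.p. → 4 s.f.; 933.2 − 50.776 = 882.424, limited to 1 d.p. → 4 s.f.
Carrying full precision, 607.4008 ÷ 882.424 = 0.688332139652…; keep min(4, 4) = 4 s.f.
Rounded to 4 significant figures: 0.6883.

0.6883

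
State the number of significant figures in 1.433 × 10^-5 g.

4

1.433 × 10^-5: in scientific notation every digit of the coefficient is significant.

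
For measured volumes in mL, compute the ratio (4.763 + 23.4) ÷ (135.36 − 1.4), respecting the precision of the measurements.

4.763 + 23.4 = 28.163, limited to 1 d.p. → 3 s.f.; 135.36 − 1.4 = 133.96, limited to 1 d.p. → 4 s.f.
Carrying full precision, 28.163 ÷ 133.96 = 0.210234398328…; keep min(3, 4) = 3 s.f.
Rounded to 3 significant figures: 0.210.

0.210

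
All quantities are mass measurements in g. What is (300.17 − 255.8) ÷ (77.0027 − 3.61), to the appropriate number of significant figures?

300.17 − 255.8 = 44.37, limited to 1 d.p. → 3 s.f.; 77.0027 − 3.61 = 73.3927, limited to 2 d.p. → 4 s.f.
Carrying full precision, 44.37 ÷ 73.3927 = 0.604556038952…; keep min(3, 4) = 3 s.f.
Rounded to 3 significant figures: 0.605.

0.605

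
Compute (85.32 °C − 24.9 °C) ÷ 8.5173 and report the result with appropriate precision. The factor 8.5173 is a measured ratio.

7.09 °C

85.32 °C − 24.9 °C = 60.42 °C; the difference is limited to 1 decimal place (3 s.f.).
Carrying full precision, 60.42 ÷ 8.5173 = 7.09379733014… °C; 8.5173 has 5 s.f., so the result keeps min(3, 5) = 3 s.f.
Rounded to 3 significant figures: 7.09 °C.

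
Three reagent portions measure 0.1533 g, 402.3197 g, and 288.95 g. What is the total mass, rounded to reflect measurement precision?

691.42 g

0.1533 g + 402.3197 g + 288.95 g = 691.4230 g.
Addition/subtraction keeps the fewest decimal places: 0.1533 → 4 decimal places, 402.3197 → 4 decimal places, 288.95 → 2 decimal places; limit is 2.
Rounded to 2 decimal places: 691.42 g.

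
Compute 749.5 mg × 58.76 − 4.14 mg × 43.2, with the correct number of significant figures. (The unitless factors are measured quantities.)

749.5 × 58.76 = 44040.62 → 4.404 × 10⁴ mg (4 s.f., last digit at the 10^1 place).
4.14 × 43.2 = 178.848 → 179 mg (3 s.f., last digit at the 10^0 place).
Difference: 43861.772 mg; keep the coarser place, 10^1.
Result: 4.386 × 10⁴ mg.

4.386 × 10⁴ mg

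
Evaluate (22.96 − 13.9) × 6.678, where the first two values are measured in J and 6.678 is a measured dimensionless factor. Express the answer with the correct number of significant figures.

61 J

22.96 J − 13.9 J = 9.06 J; the difference is limited to 1 decimal place (2 s.f.).
Carrying full precision, 9.06 × 6.678 = 60.50268 J; 6.678 has 4 s.f., so the result keeps min(2, 4) = 2 s.f.
Rounded to 2 significant figures: 61 J.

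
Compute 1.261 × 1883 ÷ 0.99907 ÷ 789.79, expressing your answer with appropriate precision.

1.261 × 1883 ÷ 0.99907 ÷ 789.79 = 3.00924714946…
Multiplication/division keeps the fewest significant figures: 1.261 → 4 s.f., 1883 → 4 s.f., 0.99907 → 5 s.f., 789.79 → 5 s.f.; limit is 4.
Rounded to 4 significant figures: 3.009.

3.009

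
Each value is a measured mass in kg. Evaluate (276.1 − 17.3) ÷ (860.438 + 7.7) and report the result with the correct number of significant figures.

0.2981

276.1 − 17.3 = 258.8, limited to 1 d.p. → 4 s.f.; 860.438 + 7.7 = 868.138, limited to 1 d.p. → 4 s.f.
Carrying full precision, 258.8 ÷ 868.138 = 0.298109286772…; keep min(4, 4) = 4 s.f.
Rounded to 4 significant figures: 0.2981.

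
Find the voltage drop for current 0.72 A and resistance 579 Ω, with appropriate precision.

voltage drop = 0.72 A × 579 Ω = 416.88 V.
0.72 has 2 significant figures; 579 has 3.
Division/multiplication keeps the fewest: 2 significant figures.
Rounded: 4.2 × 10² V.

4.2 × 10² V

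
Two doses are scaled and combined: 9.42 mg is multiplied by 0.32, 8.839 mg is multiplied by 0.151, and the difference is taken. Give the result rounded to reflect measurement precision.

9.42 × 0.32 = 3.0144 → 3.0 mg (2 s.f., last digit at the 10^-1 place).
8.839 × 0.151 = 1.334689 → 1.33 mg (3 s.f., last digit at the 10^-2 place).
Difference: 1.679711 mg; keep the coarser place, 10^-1.
Result: 1.7 mg.

1.7 mg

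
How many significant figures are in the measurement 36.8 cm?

36.8: every digit is nonzero and significant.

3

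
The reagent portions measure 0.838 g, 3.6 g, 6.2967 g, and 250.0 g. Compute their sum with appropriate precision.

260.7 g

0.838 g + 3.6 g + 6.2967 g + 250.0 g = 260.7347 g.
Addition/subtraction keeps the fewest decimal places: 0.838 → 3 decimal places, 3.6 → 1 decimal place, 6.2967 → 4 decimal places, 250.0 → 1 decimal place; limit is 1.
Rounded to 1 decimal place: 260.7 g.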